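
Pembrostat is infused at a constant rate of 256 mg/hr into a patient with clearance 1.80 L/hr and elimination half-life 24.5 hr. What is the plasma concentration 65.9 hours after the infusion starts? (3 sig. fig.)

120 µg/mL

Css = rate / CL = 256 / 1.80 = 142.2 µg/mL
k = ln 2 / 24.5 = 0.02829 hr⁻¹
C(t) = Css (1 − e^(−kt)) = 142.2 × (1 − e^(−1.864)) = 142.2 × 0.8450 ≈ 120 µg/mL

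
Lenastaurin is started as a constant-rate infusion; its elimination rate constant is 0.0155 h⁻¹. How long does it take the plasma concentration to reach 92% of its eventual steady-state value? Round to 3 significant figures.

163 hours

f = 1 − e^(−kt)  ⇒  t = −ln(1 − f) / k
t = −ln(1 − 0.92) / 0.01550 = 2.526 / 0.01550 ≈ 163 hours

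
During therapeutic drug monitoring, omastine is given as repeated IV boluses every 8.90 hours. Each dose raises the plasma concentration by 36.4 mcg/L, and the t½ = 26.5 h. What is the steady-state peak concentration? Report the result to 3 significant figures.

175 mcg/L

k = ln 2 / 26.5 = 0.02616 h⁻¹
Fraction remaining after one interval: e^(−kτ) = e^(−0.02616 × 8.90) = 0.7923
R = 1 / (1 − 0.7923) = 4.815
Css,max = 36.4 × 4.815 ≈ 175 mcg/L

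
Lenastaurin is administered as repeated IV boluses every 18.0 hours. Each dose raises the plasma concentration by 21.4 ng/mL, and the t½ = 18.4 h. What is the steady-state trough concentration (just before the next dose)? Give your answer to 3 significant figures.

22.1 ng/mL

k = ln 2 / 18.4 = 0.03767 h⁻¹
Fraction remaining after one interval: e^(−kτ) = e^(−0.03767 × 18.0) = 0.5076
R = 1 / (1 − 0.5076) = 2.031
Css,max = 21.4 × 2.031 = 43.46 ng/mL
Css,min = Css,max × e^(−kτ) = 43.46 × 0.5076 ≈ 22.1 ng/mL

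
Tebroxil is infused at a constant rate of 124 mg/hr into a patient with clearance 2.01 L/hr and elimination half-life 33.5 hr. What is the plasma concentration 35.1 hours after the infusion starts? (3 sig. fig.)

Css = rate / CL = 124 / 2.01 = 61.69 µg/mL
k = ln 2 / 33.5 = 0.02069 hr⁻¹
C(t) = Css (1 − e^(−kt)) = 61.69 × (1 − e^(−0.7263)) = 61.69 × 0.5163 ≈ 31.9 µg/mL

31.9 µg/mL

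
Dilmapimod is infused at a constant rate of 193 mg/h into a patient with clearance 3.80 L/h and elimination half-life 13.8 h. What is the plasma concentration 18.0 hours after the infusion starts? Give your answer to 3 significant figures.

30.2 mg/L

Css = rate / CL = 193 / 3.80 = 50.79 mg/L
k = ln 2 / 13.8 = 0.05023 h⁻¹
C(t) = Css (1 − e^(−kt)) = 50.79 × (1 − e^(−0.9041)) = 50.79 × 0.5951 ≈ 30.2 mg/L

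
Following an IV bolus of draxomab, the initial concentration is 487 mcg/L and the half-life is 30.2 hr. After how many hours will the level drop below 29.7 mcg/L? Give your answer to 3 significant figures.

122 hours

k = ln 2 / 30.2 = 0.02295 hr⁻¹
C(t) = C₀ e^(−kt)  ⇒  t = ln(C₀/C) / k
t = ln(487/29.7) / 0.02295 = 2.797 / 0.02295 ≈ 122 hours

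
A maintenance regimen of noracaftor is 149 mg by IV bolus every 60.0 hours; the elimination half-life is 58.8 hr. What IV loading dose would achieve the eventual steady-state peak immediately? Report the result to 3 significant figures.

k = ln 2 / 58.8 = 0.01179 hr⁻¹
Accumulation ratio R = 1 / (1 − e^(−kτ)) = 1 / (1 − e^(−0.01179×60.0)) = 1 / (1 − 0.4930) = 1.972
Loading dose = maintenance dose × R = 149 × 1.972 ≈ 294 mg

294 mg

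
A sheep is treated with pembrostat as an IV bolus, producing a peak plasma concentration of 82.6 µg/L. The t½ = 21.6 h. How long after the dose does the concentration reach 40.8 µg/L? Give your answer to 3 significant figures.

22.0 hours

k = ln 2 / 21.6 = 0.03209 h⁻¹
C(t) = C₀ e^(−kt)  ⇒  t = ln(C₀/C) / k
t = ln(82.6/40.8) / 0.03209 = 0.7053 / 0.03209 ≈ 22.0 hours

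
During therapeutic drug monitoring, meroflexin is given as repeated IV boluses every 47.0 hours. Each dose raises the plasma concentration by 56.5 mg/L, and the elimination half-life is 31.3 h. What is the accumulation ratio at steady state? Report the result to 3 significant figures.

1.55

k = ln 2 / 31.3 = 0.02215 h⁻¹
Fraction remaining after one interval: e^(−kτ) = e^(−0.02215 × 47.0) = 0.3532
R = 1 / (1 − 0.3532) = 1 / 0.6468 ≈ 1.55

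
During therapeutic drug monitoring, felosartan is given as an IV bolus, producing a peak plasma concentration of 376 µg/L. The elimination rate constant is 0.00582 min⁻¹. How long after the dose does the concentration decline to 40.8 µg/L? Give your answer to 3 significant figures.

382 minutes

C(t) = C₀ e^(−kt)  ⇒  t = ln(C₀/C) / k
t = ln(376/40.8) / 0.005820 = 2.221 / 0.005820 ≈ 382 minutes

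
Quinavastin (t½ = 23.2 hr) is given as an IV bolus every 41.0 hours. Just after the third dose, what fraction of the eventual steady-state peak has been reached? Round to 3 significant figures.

0.975

k = ln 2 / 23.2 = 0.02988 hr⁻¹
f_n = 1 − e^(−nkτ) = 1 − e^(−3 × 0.02988 × 41.0) = 1 − e^(−3.675) = 1 − 0.02535 ≈ 0.975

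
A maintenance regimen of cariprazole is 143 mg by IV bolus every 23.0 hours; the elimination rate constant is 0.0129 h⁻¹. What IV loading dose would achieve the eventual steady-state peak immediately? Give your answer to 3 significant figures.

Accumulation ratio R = 1 / (1 − e^(−kτ)) = 1 / (1 − e^(−0.01290×23.0)) = 1 / (1 − 0.7433) = 3.895
Loading dose = maintenance dose × R = 143 × 3.895 ≈ 557 mg

557 mg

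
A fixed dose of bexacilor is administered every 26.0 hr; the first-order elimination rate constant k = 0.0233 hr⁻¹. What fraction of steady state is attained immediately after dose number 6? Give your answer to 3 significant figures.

f_n = 1 − e^(−nkτ) = 1 − e^(−6 × 0.02330 × 26.0) = 1 − e^(−3.635) = 1 − 0.02639 ≈ 0.974

0.974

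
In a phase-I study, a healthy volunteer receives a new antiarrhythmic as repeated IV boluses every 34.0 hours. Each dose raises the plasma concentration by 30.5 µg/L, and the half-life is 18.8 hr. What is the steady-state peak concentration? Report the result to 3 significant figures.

42.7 µg/L

k = ln 2 / 18.8 = 0.03687 hr⁻¹
Fraction remaining after one interval: e^(−kτ) = e^(−0.03687 × 34.0) = 0.2855
R = 1 / (1 − 0.2855) = 1.400
Css,max = 30.5 × 1.400 ≈ 42.7 µg/L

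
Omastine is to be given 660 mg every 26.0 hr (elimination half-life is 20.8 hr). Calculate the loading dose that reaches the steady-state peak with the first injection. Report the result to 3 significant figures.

k = ln 2 / 20.8 = 0.03332 hr⁻¹
Accumulation ratio R = 1 / (1 − e^(−kτ)) = 1 / (1 − e^(−0.03332×26.0)) = 1 / (1 − 0.4204) = 1.725
Loading dose = maintenance dose × R = 660 × 1.725 ≈ 1140 mg

1140 mg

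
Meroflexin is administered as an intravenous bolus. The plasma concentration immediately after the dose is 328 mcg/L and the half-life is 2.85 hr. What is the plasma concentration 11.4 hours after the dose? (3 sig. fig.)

20.5 mcg/L

k = ln 2 / 2.85 = 0.2432 hr⁻¹
11.4 hr is 4.000 half-lives, so C = 328 × (1/2)^4.000 = 328 × 0.06250 ≈ 20.5 mcg/L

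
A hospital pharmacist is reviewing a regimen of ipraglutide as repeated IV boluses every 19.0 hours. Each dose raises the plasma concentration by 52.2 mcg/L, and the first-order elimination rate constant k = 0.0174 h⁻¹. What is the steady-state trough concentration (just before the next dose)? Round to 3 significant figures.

133 mcg/L

Fraction remaining after one interval: e^(−kτ) = e^(−0.01740 × 19.0) = 0.7185
R = 1 / (1 − 0.7185) = 3.552
Css,max = 52.2 × 3.552 = 185.4 mcg/L
Css,min = Css,max × e^(−kτ) = 185.4 × 0.7185 ≈ 133 mcg/L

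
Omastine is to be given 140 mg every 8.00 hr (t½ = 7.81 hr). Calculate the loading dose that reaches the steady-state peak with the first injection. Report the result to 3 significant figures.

275 mg

k = ln 2 / 7.81 = 0.08875 hr⁻¹
Accumulation ratio R = 1 / (1 − e^(−kτ)) = 1 / (1 − e^(−0.08875×8.00)) = 1 / (1 − 0.4916) = 1.967
Loading dose = maintenance dose × R = 140 × 1.967 ≈ 275 mg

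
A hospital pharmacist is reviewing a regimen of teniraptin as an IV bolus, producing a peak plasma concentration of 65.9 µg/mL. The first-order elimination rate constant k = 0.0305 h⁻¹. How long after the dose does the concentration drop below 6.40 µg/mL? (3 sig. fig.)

C(t) = C₀ e^(−kt)  ⇒  t = ln(C₀/C) / k
t = ln(65.9/6.40) / 0.03050 = 2.332 / 0.03050 ≈ 76.5 hours

76.5 hours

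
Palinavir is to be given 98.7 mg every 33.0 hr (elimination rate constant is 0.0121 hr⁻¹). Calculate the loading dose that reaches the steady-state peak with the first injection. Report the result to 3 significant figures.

300 mg

Accumulation ratio R = 1 / (1 − e^(−kτ)) = 1 / (1 − e^(−0.01210×33.0)) = 1 / (1 − 0.6708) = 3.038
Loading dose = maintenance dose × R = 98.7 × 3.038 ≈ 300 mg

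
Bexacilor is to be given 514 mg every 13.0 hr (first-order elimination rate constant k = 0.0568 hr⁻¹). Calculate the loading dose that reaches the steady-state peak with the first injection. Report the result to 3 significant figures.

984 mg

Accumulation ratio R = 1 / (1 − e^(−kτ)) = 1 / (1 − e^(−0.05680×13.0)) = 1 / (1 − 0.4779) = 1.915
Loading dose = maintenance dose × R = 514 × 1.915 ≈ 984 mg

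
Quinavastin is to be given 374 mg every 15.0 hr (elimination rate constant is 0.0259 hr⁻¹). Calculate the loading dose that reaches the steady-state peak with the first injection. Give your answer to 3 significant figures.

Accumulation ratio R = 1 / (1 − e^(−kτ)) = 1 / (1 − e^(−0.02590×15.0)) = 1 / (1 − 0.6781) = 3.106
Loading dose = maintenance dose × R = 374 × 3.106 ≈ 1160 mg

1160 mg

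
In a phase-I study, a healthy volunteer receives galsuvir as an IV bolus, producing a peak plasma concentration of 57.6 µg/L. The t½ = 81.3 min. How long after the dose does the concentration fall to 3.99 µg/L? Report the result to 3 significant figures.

k = ln 2 / 81.3 = 0.008526 min⁻¹
C(t) = C₀ e^(−kt)  ⇒  t = ln(C₀/C) / k
t = ln(57.6/3.99) / 0.008526 = 2.670 / 0.008526 ≈ 313 minutes

313 minutes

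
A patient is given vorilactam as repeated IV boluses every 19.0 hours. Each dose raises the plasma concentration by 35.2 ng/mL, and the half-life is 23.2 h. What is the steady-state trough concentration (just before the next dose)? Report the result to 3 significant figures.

k = ln 2 / 23.2 = 0.02988 h⁻¹
Fraction remaining after one interval: e^(−kτ) = e^(−0.02988 × 19.0) = 0.5668
R = 1 / (1 − 0.5668) = 2.309
Css,max = 35.2 × 2.309 = 81.26 ng/mL
Css,min = Css,max × e^(−kτ) = 81.26 × 0.5668 ≈ 46.1 ng/mL

46.1 ng/mL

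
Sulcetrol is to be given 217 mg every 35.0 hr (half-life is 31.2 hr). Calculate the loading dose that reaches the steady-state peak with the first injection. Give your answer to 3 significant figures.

401 mg

k = ln 2 / 31.2 = 0.02222 hr⁻¹
Accumulation ratio R = 1 / (1 − e^(−kτ)) = 1 / (1 − e^(−0.02222×35.0)) = 1 / (1 − 0.4595) = 1.850
Loading dose = maintenance dose × R = 217 × 1.850 ≈ 401 mg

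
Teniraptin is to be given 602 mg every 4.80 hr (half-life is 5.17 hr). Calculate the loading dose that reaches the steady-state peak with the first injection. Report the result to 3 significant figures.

k = ln 2 / 5.17 = 0.1341 hr⁻¹
Accumulation ratio R = 1 / (1 − e^(−kτ)) = 1 / (1 − e^(−0.1341×4.80)) = 1 / (1 − 0.5254) = 2.107
Loading dose = maintenance dose × R = 602 × 2.107 ≈ 1270 mg

1270 mg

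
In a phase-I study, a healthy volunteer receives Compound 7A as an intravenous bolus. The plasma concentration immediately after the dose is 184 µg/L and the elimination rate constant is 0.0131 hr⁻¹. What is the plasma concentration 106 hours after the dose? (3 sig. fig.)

45.9 µg/L

C(t) = C₀ e^(−kt) = 184 × e^(−0.01310 × 106) = 184 × e^(−1.389) = 184 × 0.2494 ≈ 45.9 µg/L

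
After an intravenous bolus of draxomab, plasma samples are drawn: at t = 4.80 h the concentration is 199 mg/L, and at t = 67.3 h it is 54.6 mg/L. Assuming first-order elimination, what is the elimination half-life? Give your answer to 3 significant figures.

k = ln(C₁/C₂) / (t₂ − t₁) = ln(199/54.6) / (67.3 − 4.80)
  = 1.293 / 62.50 = 0.02069 h⁻¹
t½ = ln 2 / k = ln 2 / 0.02069 ≈ 33.5 hours

33.5 hours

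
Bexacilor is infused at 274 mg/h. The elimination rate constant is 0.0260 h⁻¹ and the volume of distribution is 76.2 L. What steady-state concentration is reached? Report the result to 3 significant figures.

138 µg/mL

CL = k · V = 0.0260 × 76.2 = 1.981 L/h
Css = rate / CL = 274 / 1.981 ≈ 138 µg/mL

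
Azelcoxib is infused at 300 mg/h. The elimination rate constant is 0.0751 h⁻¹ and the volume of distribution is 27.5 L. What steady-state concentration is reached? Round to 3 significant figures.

145 µg/mL

CL = k · V = 0.0751 × 27.5 = 2.065 L/h
Css = rate / CL = 300 / 2.065 ≈ 145 µg/mL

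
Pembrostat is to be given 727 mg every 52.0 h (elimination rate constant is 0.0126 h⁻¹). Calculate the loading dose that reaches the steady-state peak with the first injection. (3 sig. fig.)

1510 mg

Accumulation ratio R = 1 / (1 − e^(−kτ)) = 1 / (1 − e^(−0.01260×52.0)) = 1 / (1 − 0.5193) = 2.080
Loading dose = maintenance dose × R = 727 × 2.080 ≈ 1510 mg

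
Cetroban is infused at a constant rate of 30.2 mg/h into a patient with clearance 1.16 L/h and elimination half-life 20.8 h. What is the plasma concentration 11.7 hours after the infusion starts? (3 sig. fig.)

Css = rate / CL = 30.2 / 1.16 = 26.03 µg/mL
k = ln 2 / 20.8 = 0.03332 h⁻¹
C(t) = Css (1 − e^(−kt)) = 26.03 × (1 − e^(−0.3899)) = 26.03 × 0.3229 ≈ 8.41 µg/mL

8.41 µg/mL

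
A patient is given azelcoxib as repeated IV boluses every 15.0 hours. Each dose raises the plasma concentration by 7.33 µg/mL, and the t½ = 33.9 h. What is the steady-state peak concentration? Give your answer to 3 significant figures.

27.8 µg/mL

k = ln 2 / 33.9 = 0.02045 h⁻¹
Fraction remaining after one interval: e^(−kτ) = e^(−0.02045 × 15.0) = 0.7359
R = 1 / (1 − 0.7359) = 3.786
Css,max = 7.33 × 3.786 ≈ 27.8 µg/mL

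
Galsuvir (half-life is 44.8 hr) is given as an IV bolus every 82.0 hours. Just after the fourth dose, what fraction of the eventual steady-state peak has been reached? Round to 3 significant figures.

k = ln 2 / 44.8 = 0.01547 hr⁻¹
f_n = 1 − e^(−nkτ) = 1 − e^(−4 × 0.01547 × 82.0) = 1 − e^(−5.075) = 1 − 0.006252 ≈ 0.994

0.994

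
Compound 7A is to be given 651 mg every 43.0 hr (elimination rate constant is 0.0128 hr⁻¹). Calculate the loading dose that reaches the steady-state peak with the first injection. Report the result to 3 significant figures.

Accumulation ratio R = 1 / (1 − e^(−kτ)) = 1 / (1 − e^(−0.01280×43.0)) = 1 / (1 − 0.5767) = 2.362
Loading dose = maintenance dose × R = 651 × 2.362 ≈ 1540 mg

1540 mg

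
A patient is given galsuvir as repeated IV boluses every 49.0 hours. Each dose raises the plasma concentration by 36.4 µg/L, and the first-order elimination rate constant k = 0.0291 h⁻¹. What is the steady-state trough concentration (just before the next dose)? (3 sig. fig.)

11.5 µg/L

Fraction remaining after one interval: e^(−kτ) = e^(−0.02910 × 49.0) = 0.2403
R = 1 / (1 − 0.2403) = 1.316
Css,max = 36.4 × 1.316 = 47.91 µg/L
Css,min = Css,max × e^(−kτ) = 47.91 × 0.2403 ≈ 11.5 µg/L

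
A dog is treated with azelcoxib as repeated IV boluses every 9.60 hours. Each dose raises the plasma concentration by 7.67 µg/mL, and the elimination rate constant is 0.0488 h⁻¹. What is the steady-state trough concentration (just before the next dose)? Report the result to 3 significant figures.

Fraction remaining after one interval: e^(−kτ) = e^(−0.04880 × 9.60) = 0.6260
R = 1 / (1 − 0.6260) = 2.673
Css,max = 7.67 × 2.673 = 20.51 µg/mL
Css,min = Css,max × e^(−kτ) = 20.51 × 0.6260 ≈ 12.8 µg/mL

12.8 µg/mL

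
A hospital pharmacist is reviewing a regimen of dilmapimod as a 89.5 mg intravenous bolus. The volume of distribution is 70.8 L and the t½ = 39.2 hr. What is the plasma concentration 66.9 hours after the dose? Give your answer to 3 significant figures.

C₀ = dose / V = 89.5 / 70.8 = 1.264 µg/mL
k = ln 2 / 39.2 = 0.01768 hr⁻¹
C(t) = C₀ e^(−kt) = 1.264 × e^(−0.01768 × 66.9) = 1.264 × e^(−1.183) = 1.264 × 0.3064 ≈ 0.387 µg/mL

0.387 µg/mL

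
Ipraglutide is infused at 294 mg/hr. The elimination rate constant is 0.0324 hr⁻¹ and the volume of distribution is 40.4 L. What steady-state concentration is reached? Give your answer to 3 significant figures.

CL = k · V = 0.0324 × 40.4 = 1.309 L/hr
Css = rate / CL = 294 / 1.309 ≈ 225 µg/mL

225 µg/mL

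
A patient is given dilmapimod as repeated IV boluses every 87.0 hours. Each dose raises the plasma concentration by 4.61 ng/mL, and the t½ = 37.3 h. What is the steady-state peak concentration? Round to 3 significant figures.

k = ln 2 / 37.3 = 0.01858 h⁻¹
Fraction remaining after one interval: e^(−kτ) = e^(−0.01858 × 87.0) = 0.1985
R = 1 / (1 − 0.1985) = 1.248
Css,max = 4.61 × 1.248 ≈ 5.75 ng/mL

5.75 ng/mL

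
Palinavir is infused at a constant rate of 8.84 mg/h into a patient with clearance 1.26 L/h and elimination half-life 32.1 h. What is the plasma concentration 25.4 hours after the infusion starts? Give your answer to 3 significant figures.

Css = rate / CL = 8.84 / 1.26 = 7.016 mg/L
k = ln 2 / 32.1 = 0.02159 h⁻¹
C(t) = Css (1 − e^(−kt)) = 7.016 × (1 − e^(−0.5485)) = 7.016 × 0.4222 ≈ 2.96 mg/L

2.96 mg/L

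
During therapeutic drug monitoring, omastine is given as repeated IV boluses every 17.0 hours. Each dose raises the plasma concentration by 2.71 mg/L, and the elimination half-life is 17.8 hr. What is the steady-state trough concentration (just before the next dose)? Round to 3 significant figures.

2.89 mg/L

k = ln 2 / 17.8 = 0.03894 hr⁻¹
Fraction remaining after one interval: e^(−kτ) = e^(−0.03894 × 17.0) = 0.5158
R = 1 / (1 − 0.5158) = 2.065
Css,max = 2.71 × 2.065 = 5.597 mg/L
Css,min = Css,max × e^(−kτ) = 5.597 × 0.5158 ≈ 2.89 mg/L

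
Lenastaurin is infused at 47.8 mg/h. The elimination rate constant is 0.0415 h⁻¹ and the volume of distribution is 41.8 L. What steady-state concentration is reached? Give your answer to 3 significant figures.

CL = k · V = 0.0415 × 41.8 = 1.735 L/h
Css = rate / CL = 47.8 / 1.735 ≈ 27.6 mg/L

27.6 mg/L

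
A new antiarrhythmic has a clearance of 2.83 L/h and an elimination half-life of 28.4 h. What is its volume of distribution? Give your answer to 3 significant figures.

k = ln 2 / t½ = ln 2 / 28.4 = 0.02441 h⁻¹
V = CL / k = 2.83 / 0.02441 ≈ 116 L

116 L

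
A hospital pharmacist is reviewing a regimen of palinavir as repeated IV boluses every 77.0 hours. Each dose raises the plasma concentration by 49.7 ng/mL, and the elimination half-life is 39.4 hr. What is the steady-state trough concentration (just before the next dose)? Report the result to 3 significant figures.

17.3 ng/mL

k = ln 2 / 39.4 = 0.01759 hr⁻¹
Fraction remaining after one interval: e^(−kτ) = e^(−0.01759 × 77.0) = 0.2580
R = 1 / (1 − 0.2580) = 1.348
Css,max = 49.7 × 1.348 = 66.99 ng/mL
Css,min = Css,max × e^(−kτ) = 66.99 × 0.2580 ≈ 17.3 ng/mL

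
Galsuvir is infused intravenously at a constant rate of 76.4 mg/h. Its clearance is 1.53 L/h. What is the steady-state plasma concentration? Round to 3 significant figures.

Css = infusion rate / CL = 76.4 / 1.53 ≈ 49.9 mg/L

49.9 mg/L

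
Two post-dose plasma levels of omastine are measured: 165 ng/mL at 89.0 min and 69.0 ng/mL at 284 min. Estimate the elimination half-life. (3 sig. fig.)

155 minutes

k = ln(C₁/C₂) / (t₂ − t₁) = ln(165/69.0) / (284 − 89.0)
  = 0.8718 / 195.0 = 0.004471 min⁻¹
t½ = ln 2 / k = ln 2 / 0.004471 ≈ 155 minutes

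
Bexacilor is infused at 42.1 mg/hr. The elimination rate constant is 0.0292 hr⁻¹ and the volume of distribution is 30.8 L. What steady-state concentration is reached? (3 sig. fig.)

46.8 µg/mL

CL = k · V = 0.0292 × 30.8 = 0.8994 L/hr
Css = rate / CL = 42.1 / 0.8994 ≈ 46.8 µg/mL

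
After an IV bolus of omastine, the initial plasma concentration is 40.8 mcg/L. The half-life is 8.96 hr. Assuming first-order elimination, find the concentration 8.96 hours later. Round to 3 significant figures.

k = ln 2 / 8.96 = 0.07736 hr⁻¹
C(t) = C₀ e^(−kt) = 40.8 × e^(−0.07736 × 8.96) = 40.8 × e^(−0.6931) = 40.8 × 0.5000 ≈ 20.4 mcg/L

20.4 mcg/L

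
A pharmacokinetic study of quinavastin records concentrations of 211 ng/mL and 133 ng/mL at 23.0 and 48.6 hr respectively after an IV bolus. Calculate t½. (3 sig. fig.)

38.4 hours

k = ln(C₁/C₂) / (t₂ − t₁) = ln(211/133) / (48.6 − 23.0)
  = 0.4615 / 25.60 = 0.01803 hr⁻¹
t½ = ln 2 / k = ln 2 / 0.01803 ≈ 38.4 hours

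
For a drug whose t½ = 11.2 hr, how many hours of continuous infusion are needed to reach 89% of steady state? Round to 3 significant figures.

k = ln 2 / 11.2 = 0.06189 hr⁻¹
f = 1 − e^(−kt)  ⇒  t = −ln(1 − f) / k
t = −ln(1 − 0.89) / 0.06189 = 2.207 / 0.06189 ≈ 35.7 hours

35.7 hours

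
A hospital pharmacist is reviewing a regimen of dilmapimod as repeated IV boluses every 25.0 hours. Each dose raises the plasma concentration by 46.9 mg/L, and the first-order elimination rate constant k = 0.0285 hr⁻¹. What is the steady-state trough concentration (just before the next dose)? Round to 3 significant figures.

45.1 mg/L

Fraction remaining after one interval: e^(−kτ) = e^(−0.02850 × 25.0) = 0.4904
R = 1 / (1 − 0.4904) = 1.962
Css,max = 46.9 × 1.962 = 92.04 mg/L
Css,min = Css,max × e^(−kτ) = 92.04 × 0.4904 ≈ 45.1 mg/L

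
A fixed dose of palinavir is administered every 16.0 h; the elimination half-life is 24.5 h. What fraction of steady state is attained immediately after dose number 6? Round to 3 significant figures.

k = ln 2 / 24.5 = 0.02829 h⁻¹
f_n = 1 − e^(−nkτ) = 1 − e^(−6 × 0.02829 × 16.0) = 1 − e^(−2.716) = 1 − 0.06614 ≈ 0.934

0.934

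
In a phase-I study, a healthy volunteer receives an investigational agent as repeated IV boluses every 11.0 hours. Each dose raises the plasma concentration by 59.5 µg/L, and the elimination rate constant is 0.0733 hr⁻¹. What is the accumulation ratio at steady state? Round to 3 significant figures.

Fraction remaining after one interval: e^(−kτ) = e^(−0.07330 × 11.0) = 0.4465
R = 1 / (1 − 0.4465) = 1 / 0.5535 ≈ 1.81

1.81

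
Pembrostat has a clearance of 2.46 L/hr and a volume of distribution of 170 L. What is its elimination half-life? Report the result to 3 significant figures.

k = CL / V = 2.46 / 170 = 0.01447 hr⁻¹
t½ = ln 2 / k = ln 2 / 0.01447 ≈ 47.9 hours

47.9 hours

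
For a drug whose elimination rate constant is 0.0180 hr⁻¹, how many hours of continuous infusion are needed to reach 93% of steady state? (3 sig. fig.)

f = 1 − e^(−kt)  ⇒  t = −ln(1 − f) / k
t = −ln(1 − 0.93) / 0.01800 = 2.659 / 0.01800 ≈ 148 hours

148 hours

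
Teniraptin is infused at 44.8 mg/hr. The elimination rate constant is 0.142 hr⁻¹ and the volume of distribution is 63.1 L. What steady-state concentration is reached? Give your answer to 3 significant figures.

5.00 µg/mL

CL = k · V = 0.142 × 63.1 = 8.960 L/hr
Css = rate / CL = 44.8 / 8.960 ≈ 5.00 µg/mL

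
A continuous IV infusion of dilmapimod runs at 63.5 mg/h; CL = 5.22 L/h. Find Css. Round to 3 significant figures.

12.2 µg/mL

Css = infusion rate / CL = 63.5 / 5.22 ≈ 12.2 µg/mL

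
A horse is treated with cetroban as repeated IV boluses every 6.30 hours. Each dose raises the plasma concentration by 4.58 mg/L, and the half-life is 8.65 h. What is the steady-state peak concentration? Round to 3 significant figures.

k = ln 2 / 8.65 = 0.08013 h⁻¹
Fraction remaining after one interval: e^(−kτ) = e^(−0.08013 × 6.30) = 0.6036
R = 1 / (1 − 0.6036) = 2.523
Css,max = 4.58 × 2.523 ≈ 11.6 mg/L

11.6 mg/L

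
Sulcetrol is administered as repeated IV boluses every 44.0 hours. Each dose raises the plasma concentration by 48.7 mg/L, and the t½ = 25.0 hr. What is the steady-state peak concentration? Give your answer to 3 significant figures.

k = ln 2 / 25.0 = 0.02773 hr⁻¹
Fraction remaining after one interval: e^(−kτ) = e^(−0.02773 × 44.0) = 0.2952
R = 1 / (1 − 0.2952) = 1.419
Css,max = 48.7 × 1.419 ≈ 69.1 mg/L

69.1 mg/L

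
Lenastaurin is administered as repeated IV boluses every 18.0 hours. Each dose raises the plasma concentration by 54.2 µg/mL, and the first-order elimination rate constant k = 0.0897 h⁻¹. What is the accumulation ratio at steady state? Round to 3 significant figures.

1.25

Fraction remaining after one interval: e^(−kτ) = e^(−0.08970 × 18.0) = 0.1990
R = 1 / (1 − 0.1990) = 1 / 0.8010 ≈ 1.25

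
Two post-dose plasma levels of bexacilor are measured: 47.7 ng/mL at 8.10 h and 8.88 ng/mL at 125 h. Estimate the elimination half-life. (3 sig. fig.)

k = ln(C₁/C₂) / (t₂ − t₁) = ln(47.7/8.88) / (125 − 8.10)
  = 1.681 / 116.9 = 0.01438 h⁻¹
t½ = ln 2 / k = ln 2 / 0.01438 ≈ 48.2 hours

48.2 hours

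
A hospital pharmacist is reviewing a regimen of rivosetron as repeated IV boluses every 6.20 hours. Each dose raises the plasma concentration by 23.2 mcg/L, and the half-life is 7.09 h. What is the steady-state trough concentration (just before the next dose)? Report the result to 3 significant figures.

k = ln 2 / 7.09 = 0.09776 h⁻¹
Fraction remaining after one interval: e^(−kτ) = e^(−0.09776 × 6.20) = 0.5455
R = 1 / (1 − 0.5455) = 2.200
Css,max = 23.2 × 2.200 = 51.04 mcg/L
Css,min = Css,max × e^(−kτ) = 51.04 × 0.5455 ≈ 27.8 mcg/L

27.8 mcg/L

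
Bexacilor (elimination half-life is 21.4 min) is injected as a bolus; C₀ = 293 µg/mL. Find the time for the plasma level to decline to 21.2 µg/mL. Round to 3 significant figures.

81.1 minutes

k = ln 2 / 21.4 = 0.03239 min⁻¹
C(t) = C₀ e^(−kt)  ⇒  t = ln(C₀/C) / k
t = ln(293/21.2) / 0.03239 = 2.626 / 0.03239 ≈ 81.1 minutes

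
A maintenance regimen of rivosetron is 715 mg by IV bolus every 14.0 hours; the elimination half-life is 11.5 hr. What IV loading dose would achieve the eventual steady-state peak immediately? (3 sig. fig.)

1250 mg

k = ln 2 / 11.5 = 0.06027 hr⁻¹
Accumulation ratio R = 1 / (1 − e^(−kτ)) = 1 / (1 − e^(−0.06027×14.0)) = 1 / (1 − 0.4301) = 1.755
Loading dose = maintenance dose × R = 715 × 1.755 ≈ 1250 mg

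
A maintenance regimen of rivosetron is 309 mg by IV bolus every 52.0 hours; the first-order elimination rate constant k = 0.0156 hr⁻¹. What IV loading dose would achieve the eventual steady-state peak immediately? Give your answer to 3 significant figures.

Accumulation ratio R = 1 / (1 − e^(−kτ)) = 1 / (1 − e^(−0.01560×52.0)) = 1 / (1 − 0.4443) = 1.800
Loading dose = maintenance dose × R = 309 × 1.800 ≈ 556 mg

556 mg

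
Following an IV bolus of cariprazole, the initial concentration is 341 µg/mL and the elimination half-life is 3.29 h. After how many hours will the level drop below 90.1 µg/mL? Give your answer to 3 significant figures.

6.32 hours

k = ln 2 / 3.29 = 0.2107 h⁻¹
C(t) = C₀ e^(−kt)  ⇒  t = ln(C₀/C) / k
t = ln(341/90.1) / 0.2107 = 1.331 / 0.2107 ≈ 6.32 hours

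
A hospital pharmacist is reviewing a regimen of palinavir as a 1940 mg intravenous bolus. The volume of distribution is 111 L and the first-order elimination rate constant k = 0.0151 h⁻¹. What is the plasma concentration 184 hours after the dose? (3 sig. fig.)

C₀ = dose / V = 1940 / 111 = 17.48 µg/mL
C(t) = C₀ e^(−kt) = 17.48 × e^(−0.01510 × 184) = 17.48 × e^(−2.778) = 17.48 × 0.06214 ≈ 1.09 µg/mL

1.09 µg/mL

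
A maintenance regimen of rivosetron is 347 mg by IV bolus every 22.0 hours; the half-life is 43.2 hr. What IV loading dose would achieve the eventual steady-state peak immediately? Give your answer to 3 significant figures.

k = ln 2 / 43.2 = 0.01605 hr⁻¹
Accumulation ratio R = 1 / (1 − e^(−kτ)) = 1 / (1 − e^(−0.01605×22.0)) = 1 / (1 − 0.7026) = 3.362
Loading dose = maintenance dose × R = 347 × 3.362 ≈ 1170 mg

1170 mg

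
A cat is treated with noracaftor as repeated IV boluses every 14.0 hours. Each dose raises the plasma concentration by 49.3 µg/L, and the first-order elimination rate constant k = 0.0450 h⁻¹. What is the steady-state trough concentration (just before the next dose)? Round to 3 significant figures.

56.2 µg/L

Fraction remaining after one interval: e^(−kτ) = e^(−0.04500 × 14.0) = 0.5326
R = 1 / (1 − 0.5326) = 2.139
Css,max = 49.3 × 2.139 = 105.5 µg/L
Css,min = Css,max × e^(−kτ) = 105.5 × 0.5326 ≈ 56.2 µg/L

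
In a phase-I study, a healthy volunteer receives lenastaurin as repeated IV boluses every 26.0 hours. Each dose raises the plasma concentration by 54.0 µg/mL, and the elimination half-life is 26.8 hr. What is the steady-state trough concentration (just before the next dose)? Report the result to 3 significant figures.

56.3 µg/mL

k = ln 2 / 26.8 = 0.02586 hr⁻¹
Fraction remaining after one interval: e^(−kτ) = e^(−0.02586 × 26.0) = 0.5105
R = 1 / (1 − 0.5105) = 2.043
Css,max = 54.0 × 2.043 = 110.3 µg/mL
Css,min = Css,max × e^(−kτ) = 110.3 × 0.5105 ≈ 56.3 µg/mL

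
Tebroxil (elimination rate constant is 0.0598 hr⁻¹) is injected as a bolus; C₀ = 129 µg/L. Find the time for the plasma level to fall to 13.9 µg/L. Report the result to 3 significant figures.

C(t) = C₀ e^(−kt)  ⇒  t = ln(C₀/C) / k
t = ln(129/13.9) / 0.05980 = 2.228 / 0.05980 ≈ 37.3 hours

37.3 hours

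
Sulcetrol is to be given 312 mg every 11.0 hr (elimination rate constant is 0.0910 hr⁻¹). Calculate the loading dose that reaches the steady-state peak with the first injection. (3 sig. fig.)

Accumulation ratio R = 1 / (1 − e^(−kτ)) = 1 / (1 − e^(−0.09100×11.0)) = 1 / (1 − 0.3675) = 1.581
Loading dose = maintenance dose × R = 312 × 1.581 ≈ 493 mg

493 mg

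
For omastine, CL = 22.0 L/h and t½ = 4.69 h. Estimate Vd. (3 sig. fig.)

k = ln 2 / t½ = ln 2 / 4.69 = 0.1478 h⁻¹
V = CL / k = 22.0 / 0.1478 ≈ 149 L

149 L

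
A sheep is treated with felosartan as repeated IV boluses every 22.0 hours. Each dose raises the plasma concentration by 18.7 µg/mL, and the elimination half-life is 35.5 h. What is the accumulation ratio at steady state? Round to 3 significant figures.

2.86

k = ln 2 / 35.5 = 0.01953 h⁻¹
Fraction remaining after one interval: e^(−kτ) = e^(−0.01953 × 22.0) = 0.6508
R = 1 / (1 − 0.6508) = 1 / 0.3492 ≈ 2.86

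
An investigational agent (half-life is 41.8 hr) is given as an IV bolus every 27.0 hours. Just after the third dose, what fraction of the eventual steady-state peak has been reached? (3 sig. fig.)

k = ln 2 / 41.8 = 0.01658 hr⁻¹
f_n = 1 − e^(−nkτ) = 1 − e^(−3 × 0.01658 × 27.0) = 1 − e^(−1.343) = 1 − 0.2610 ≈ 0.739

0.739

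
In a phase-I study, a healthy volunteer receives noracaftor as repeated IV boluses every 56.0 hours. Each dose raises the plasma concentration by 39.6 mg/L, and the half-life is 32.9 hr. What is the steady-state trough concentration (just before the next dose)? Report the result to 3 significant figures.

17.6 mg/L

k = ln 2 / 32.9 = 0.02107 hr⁻¹
Fraction remaining after one interval: e^(−kτ) = e^(−0.02107 × 56.0) = 0.3073
R = 1 / (1 − 0.3073) = 1.444
Css,max = 39.6 × 1.444 = 57.17 mg/L
Css,min = Css,max × e^(−kτ) = 57.17 × 0.3073 ≈ 17.6 mg/L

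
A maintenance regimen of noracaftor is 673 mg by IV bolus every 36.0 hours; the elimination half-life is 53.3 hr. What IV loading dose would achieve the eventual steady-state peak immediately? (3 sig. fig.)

k = ln 2 / 53.3 = 0.01300 hr⁻¹
Accumulation ratio R = 1 / (1 − e^(−kτ)) = 1 / (1 − e^(−0.01300×36.0)) = 1 / (1 − 0.6261) = 2.675
Loading dose = maintenance dose × R = 673 × 2.675 ≈ 1800 mg

1800 mg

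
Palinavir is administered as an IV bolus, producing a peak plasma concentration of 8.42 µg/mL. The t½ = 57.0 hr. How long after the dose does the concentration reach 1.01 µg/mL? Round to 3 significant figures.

k = ln 2 / 57.0 = 0.01216 hr⁻¹
C(t) = C₀ e^(−kt)  ⇒  t = ln(C₀/C) / k
t = ln(8.42/1.01) / 0.01216 = 2.121 / 0.01216 ≈ 174 hours

174 hours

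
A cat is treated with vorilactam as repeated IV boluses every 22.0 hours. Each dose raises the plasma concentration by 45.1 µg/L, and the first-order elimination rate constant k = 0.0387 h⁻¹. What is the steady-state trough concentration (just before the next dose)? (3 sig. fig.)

33.6 µg/L

Fraction remaining after one interval: e^(−kτ) = e^(−0.03870 × 22.0) = 0.4268
R = 1 / (1 − 0.4268) = 1.745
Css,max = 45.1 × 1.745 = 78.68 µg/L
Css,min = Css,max × e^(−kτ) = 78.68 × 0.4268 ≈ 33.6 µg/L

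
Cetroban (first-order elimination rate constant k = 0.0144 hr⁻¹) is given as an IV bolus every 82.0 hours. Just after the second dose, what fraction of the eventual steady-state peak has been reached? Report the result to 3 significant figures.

f_n = 1 − e^(−nkτ) = 1 − e^(−2 × 0.01440 × 82.0) = 1 − e^(−2.362) = 1 − 0.09427 ≈ 0.906

0.906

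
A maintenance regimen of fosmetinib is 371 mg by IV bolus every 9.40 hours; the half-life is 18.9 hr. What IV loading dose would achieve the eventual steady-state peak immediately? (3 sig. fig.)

k = ln 2 / 18.9 = 0.03667 hr⁻¹
Accumulation ratio R = 1 / (1 − e^(−kτ)) = 1 / (1 − e^(−0.03667×9.40)) = 1 / (1 − 0.7084) = 3.429
Loading dose = maintenance dose × R = 371 × 3.429 ≈ 1270 mg

1270 mg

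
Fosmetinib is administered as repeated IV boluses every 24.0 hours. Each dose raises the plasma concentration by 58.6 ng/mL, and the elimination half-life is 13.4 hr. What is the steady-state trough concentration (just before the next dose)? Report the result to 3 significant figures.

23.8 ng/mL

k = ln 2 / 13.4 = 0.05173 hr⁻¹
Fraction remaining after one interval: e^(−kτ) = e^(−0.05173 × 24.0) = 0.2890
R = 1 / (1 − 0.2890) = 1.406
Css,max = 58.6 × 1.406 = 82.41 ng/mL
Css,min = Css,max × e^(−kτ) = 82.41 × 0.2890 ≈ 23.8 ng/mL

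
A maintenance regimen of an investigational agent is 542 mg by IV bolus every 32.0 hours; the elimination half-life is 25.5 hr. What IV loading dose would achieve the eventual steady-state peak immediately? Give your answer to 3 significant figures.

k = ln 2 / 25.5 = 0.02718 hr⁻¹
Accumulation ratio R = 1 / (1 − e^(−kτ)) = 1 / (1 − e^(−0.02718×32.0)) = 1 / (1 − 0.4190) = 1.721
Loading dose = maintenance dose × R = 542 × 1.721 ≈ 933 mg

933 mg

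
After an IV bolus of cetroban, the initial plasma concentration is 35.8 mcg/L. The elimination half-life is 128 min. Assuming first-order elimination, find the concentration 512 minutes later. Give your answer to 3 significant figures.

2.24 mcg/L

k = ln 2 / 128 = 0.005415 min⁻¹
512 min is 4.000 half-lives, so C = 35.8 × (1/2)^4.000 = 35.8 × 0.06250 ≈ 2.24 mcg/L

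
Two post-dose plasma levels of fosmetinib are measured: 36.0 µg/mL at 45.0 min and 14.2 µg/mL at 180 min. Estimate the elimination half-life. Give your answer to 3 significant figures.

101 minutes

k = ln(C₁/C₂) / (t₂ − t₁) = ln(36.0/14.2) / (180 − 45.0)
  = 0.9303 / 135.0 = 0.006891 min⁻¹
t½ = ln 2 / k = ln 2 / 0.006891 ≈ 101 minutes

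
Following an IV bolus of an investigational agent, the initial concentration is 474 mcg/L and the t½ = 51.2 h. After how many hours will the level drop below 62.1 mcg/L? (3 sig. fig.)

150 hours

k = ln 2 / 51.2 = 0.01354 h⁻¹
C(t) = C₀ e^(−kt)  ⇒  t = ln(C₀/C) / k
t = ln(474/62.1) / 0.01354 = 2.032 / 0.01354 ≈ 150 hours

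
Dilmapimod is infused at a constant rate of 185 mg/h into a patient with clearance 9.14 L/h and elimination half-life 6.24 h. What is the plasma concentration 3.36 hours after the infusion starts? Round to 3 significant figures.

6.30 mg/L

Css = rate / CL = 185 / 9.14 = 20.24 mg/L
k = ln 2 / 6.24 = 0.1111 h⁻¹
C(t) = Css (1 − e^(−kt)) = 20.24 × (1 − e^(−0.3732)) = 20.24 × 0.3115 ≈ 6.30 mg/L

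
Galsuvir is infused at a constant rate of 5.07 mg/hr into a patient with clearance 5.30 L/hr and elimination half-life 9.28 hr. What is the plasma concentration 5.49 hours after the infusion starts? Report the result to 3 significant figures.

0.322 mg/L

Css = rate / CL = 5.07 / 5.30 = 0.9566 mg/L
k = ln 2 / 9.28 = 0.07469 hr⁻¹
C(t) = Css (1 − e^(−kt)) = 0.9566 × (1 − e^(−0.4101)) = 0.9566 × 0.3364 ≈ 0.322 mg/L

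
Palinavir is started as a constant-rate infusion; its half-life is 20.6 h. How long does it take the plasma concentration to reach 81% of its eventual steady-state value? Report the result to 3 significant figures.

49.4 hours

k = ln 2 / 20.6 = 0.03365 h⁻¹
f = 1 − e^(−kt)  ⇒  t = −ln(1 − f) / k
t = −ln(1 − 0.81) / 0.03365 = 1.661 / 0.03365 ≈ 49.4 hours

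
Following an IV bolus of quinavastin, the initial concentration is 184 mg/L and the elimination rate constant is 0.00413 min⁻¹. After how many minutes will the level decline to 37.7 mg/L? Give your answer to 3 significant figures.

384 minutes

C(t) = C₀ e^(−kt)  ⇒  t = ln(C₀/C) / k
t = ln(184/37.7) / 0.004130 = 1.585 / 0.004130 ≈ 384 minutes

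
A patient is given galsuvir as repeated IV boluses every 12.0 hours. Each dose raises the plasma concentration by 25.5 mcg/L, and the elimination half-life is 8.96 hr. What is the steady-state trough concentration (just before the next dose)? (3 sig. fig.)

k = ln 2 / 8.96 = 0.07736 hr⁻¹
Fraction remaining after one interval: e^(−kτ) = e^(−0.07736 × 12.0) = 0.3952
R = 1 / (1 − 0.3952) = 1.653
Css,max = 25.5 × 1.653 = 42.16 mcg/L
Css,min = Css,max × e^(−kτ) = 42.16 × 0.3952 ≈ 16.7 mcg/L

16.7 mcg/L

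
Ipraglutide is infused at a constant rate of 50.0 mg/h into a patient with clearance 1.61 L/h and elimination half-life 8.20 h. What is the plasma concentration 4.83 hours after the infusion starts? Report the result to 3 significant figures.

Css = rate / CL = 50.0 / 1.61 = 31.06 µg/mL
k = ln 2 / 8.20 = 0.08453 h⁻¹
C(t) = Css (1 − e^(−kt)) = 31.06 × (1 − e^(−0.4083)) = 31.06 × 0.3352 ≈ 10.4 µg/mL

10.4 µg/mL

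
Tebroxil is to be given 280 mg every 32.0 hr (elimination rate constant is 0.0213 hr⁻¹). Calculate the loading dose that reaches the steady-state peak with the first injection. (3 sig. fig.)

567 mg

Accumulation ratio R = 1 / (1 − e^(−kτ)) = 1 / (1 − e^(−0.02130×32.0)) = 1 / (1 − 0.5058) = 2.024
Loading dose = maintenance dose × R = 280 × 2.024 ≈ 567 mg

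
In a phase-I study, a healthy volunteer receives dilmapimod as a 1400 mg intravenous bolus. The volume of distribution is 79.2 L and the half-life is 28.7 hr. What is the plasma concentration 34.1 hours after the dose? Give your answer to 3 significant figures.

7.76 µg/mL

C₀ = dose / V = 1400 / 79.2 = 17.68 µg/mL
k = ln 2 / 28.7 = 0.02415 hr⁻¹
C(t) = C₀ e^(−kt) = 17.68 × e^(−0.02415 × 34.1) = 17.68 × e^(−0.8236) = 17.68 × 0.4389 ≈ 7.76 µg/mL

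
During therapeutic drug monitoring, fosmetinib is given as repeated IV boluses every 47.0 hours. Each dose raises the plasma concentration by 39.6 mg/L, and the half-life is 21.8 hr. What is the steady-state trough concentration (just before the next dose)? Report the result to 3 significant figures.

k = ln 2 / 21.8 = 0.03180 hr⁻¹
Fraction remaining after one interval: e^(−kτ) = e^(−0.03180 × 47.0) = 0.2244
R = 1 / (1 − 0.2244) = 1.289
Css,max = 39.6 × 1.289 = 51.06 mg/L
Css,min = Css,max × e^(−kτ) = 51.06 × 0.2244 ≈ 11.5 mg/L

11.5 mg/L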